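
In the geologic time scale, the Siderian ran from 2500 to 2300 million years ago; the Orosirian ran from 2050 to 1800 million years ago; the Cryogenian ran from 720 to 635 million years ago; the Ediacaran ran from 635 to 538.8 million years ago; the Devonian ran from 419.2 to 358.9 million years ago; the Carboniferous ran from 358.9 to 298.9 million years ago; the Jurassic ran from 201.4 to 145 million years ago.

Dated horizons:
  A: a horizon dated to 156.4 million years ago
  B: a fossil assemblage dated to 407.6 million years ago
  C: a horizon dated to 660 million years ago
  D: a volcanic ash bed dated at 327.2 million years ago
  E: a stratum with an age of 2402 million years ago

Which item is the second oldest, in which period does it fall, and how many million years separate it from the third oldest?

C, in the Cryogenian; 252.4 million years to B

Larger Ma means older, so oldest first: E 2402 > C 660 > B 407.6 > D 327.2 > A 156.4.
Counting 2 along gives C (660 Ma); the excerpt puts that inside the Cryogenian, 720–635 Ma.
Next in line is B (407.6 Ma), and 660 − 407.6 = 252.4 Myr.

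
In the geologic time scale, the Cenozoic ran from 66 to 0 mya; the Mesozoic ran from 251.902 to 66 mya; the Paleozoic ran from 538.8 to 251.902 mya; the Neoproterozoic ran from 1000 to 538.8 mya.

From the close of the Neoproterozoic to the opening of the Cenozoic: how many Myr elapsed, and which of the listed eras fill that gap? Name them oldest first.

End of Neoproterozoic = 538.8 Ma; start of Cenozoic = 66 Ma.
Gap = 538.8 − 66 = 472.8 Myr.
Eras wholly inside 538.8–66 Ma: Paleozoic (538.8–251.902), Mesozoic (251.902–66).

472.8 million years; Paleozoic, Mesozoic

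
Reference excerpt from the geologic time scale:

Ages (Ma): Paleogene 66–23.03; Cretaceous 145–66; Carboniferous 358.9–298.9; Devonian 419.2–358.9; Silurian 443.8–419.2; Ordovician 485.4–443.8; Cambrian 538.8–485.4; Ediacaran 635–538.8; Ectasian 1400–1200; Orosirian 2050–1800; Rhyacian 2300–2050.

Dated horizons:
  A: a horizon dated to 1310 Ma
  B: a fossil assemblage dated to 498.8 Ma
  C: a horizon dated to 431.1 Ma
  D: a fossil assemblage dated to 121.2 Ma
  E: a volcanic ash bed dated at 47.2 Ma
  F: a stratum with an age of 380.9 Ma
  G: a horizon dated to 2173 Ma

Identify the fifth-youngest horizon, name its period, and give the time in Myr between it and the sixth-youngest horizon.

B, in the Cambrian; 811.2 million years to A

Sorted youngest-first by Ma: E (47.2), D (121.2), F (380.9), C (431.1), B (498.8), A (1310), G (2173).
The fifth youngest is B at 498.8 Ma, which lies in 538.8–485.4 Ma: the Cambrian.
The sixth youngest is A at 1310 Ma; separation = |498.8 − 1310| = 811.2 Myr.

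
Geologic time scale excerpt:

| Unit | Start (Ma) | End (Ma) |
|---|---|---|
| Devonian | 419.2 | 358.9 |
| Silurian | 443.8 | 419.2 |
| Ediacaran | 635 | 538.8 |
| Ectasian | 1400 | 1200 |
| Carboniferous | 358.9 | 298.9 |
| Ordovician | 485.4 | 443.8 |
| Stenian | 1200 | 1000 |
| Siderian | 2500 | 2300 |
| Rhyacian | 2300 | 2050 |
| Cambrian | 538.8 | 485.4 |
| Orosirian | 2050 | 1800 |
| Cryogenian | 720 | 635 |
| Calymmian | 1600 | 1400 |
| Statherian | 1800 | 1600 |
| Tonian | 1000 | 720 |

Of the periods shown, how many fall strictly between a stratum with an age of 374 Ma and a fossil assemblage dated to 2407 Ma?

12

2407 Ma sits inside the Siderian (2500–2300) and 374 Ma inside the Devonian (419.2–358.9); neither of those is wholly between the two dates.
The listed periods lying completely between them are Rhyacian, Orosirian, Statherian, Calymmian, Ectasian, Stenian, Tonian, Cryogenian, Ediacaran, Cambrian, Ordovician, Silurian — 12 in all.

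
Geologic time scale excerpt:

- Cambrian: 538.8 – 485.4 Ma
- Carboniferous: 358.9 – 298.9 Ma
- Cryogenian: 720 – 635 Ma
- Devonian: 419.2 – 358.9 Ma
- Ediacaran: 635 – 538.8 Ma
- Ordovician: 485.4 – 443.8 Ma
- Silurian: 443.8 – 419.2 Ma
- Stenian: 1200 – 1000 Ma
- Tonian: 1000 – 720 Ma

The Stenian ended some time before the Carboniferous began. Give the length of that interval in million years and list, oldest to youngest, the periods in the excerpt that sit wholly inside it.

The Stenian closes at 1000 Ma and the Carboniferous opens at 358.9 Ma, so the interval is 1000 − 358.9 = 641.1 Myr.
A period fits inside if it starts at or after 1000 Ma and ends at or before 358.9 Ma; oldest first that gives Tonian, Cryogenian, Ediacaran, Cambrian, Ordovician, Silurian, Devonian.

641.1 million years; Tonian, Cryogenian, Ediacaran, Cambrian, Ordovician, Silurian, Devonian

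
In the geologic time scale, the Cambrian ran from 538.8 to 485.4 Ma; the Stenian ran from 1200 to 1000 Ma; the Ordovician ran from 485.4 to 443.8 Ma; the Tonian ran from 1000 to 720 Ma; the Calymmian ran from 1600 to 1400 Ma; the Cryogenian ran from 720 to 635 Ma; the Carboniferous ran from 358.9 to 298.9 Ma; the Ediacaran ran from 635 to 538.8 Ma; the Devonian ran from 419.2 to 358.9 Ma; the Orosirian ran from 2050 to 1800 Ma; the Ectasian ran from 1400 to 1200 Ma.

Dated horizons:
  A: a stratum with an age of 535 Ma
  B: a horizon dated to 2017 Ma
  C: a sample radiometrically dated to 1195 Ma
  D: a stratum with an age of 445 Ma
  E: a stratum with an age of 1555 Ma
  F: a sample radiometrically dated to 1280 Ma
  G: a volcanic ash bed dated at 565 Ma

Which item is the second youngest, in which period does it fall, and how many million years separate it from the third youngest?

Sorted youngest-first by Ma: D (445), A (535), G (565), C (1195), F (1280), E (1555), B (2017).
The second youngest is A at 535 Ma, which lies in 538.8–485.4 Ma: the Cambrian.
The third youngest is G at 565 Ma; separation = |535 − 565| = 30 Myr.

A, in the Cambrian; 30 million years to G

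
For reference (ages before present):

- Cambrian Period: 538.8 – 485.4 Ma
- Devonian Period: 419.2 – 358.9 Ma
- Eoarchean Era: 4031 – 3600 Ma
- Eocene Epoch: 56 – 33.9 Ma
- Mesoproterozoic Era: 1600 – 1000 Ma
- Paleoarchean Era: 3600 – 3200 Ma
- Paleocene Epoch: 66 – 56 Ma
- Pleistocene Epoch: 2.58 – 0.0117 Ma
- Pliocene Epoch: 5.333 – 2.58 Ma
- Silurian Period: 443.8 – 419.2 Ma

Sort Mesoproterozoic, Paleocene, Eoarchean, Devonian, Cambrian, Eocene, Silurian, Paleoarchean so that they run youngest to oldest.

The oldest of these is Eoarchean (starts 4031 Ma) and the youngest is Eocene (ends 33.9 Ma).
In between, by decreasing start age: Paleoarchean (3600), Mesoproterozoic (1600), Cambrian (538.8), Silurian (443.8), Devonian (419.2), Paleocene (66).
Listing youngest first means reversing that sequence.

Eocene → Paleocene → Devonian → Silurian → Cambrian → Mesoproterozoic → Paleoarchean → Eoarchean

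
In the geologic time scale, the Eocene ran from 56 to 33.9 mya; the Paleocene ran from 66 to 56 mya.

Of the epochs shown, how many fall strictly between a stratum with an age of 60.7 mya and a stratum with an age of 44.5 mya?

The older date is 60.7 Ma and the younger is 44.5 Ma.
No epoch both begins after 60.7 Ma and ends before 44.5 Ma, so the count is 0.

0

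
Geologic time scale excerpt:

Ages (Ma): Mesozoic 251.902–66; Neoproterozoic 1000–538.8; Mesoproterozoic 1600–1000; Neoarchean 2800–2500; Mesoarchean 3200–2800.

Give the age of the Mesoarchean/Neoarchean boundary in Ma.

2800 Ma

The Mesoarchean ends and the Neoarchean begins at 2800 Ma.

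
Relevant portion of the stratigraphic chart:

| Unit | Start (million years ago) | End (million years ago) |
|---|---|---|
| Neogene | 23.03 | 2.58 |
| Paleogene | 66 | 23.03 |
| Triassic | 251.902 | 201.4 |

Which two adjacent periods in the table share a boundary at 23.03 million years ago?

The Paleogene ends at 23.03 million years ago and the Neogene begins at 23.03 million years ago, so they share that boundary.

Paleogene and Neogene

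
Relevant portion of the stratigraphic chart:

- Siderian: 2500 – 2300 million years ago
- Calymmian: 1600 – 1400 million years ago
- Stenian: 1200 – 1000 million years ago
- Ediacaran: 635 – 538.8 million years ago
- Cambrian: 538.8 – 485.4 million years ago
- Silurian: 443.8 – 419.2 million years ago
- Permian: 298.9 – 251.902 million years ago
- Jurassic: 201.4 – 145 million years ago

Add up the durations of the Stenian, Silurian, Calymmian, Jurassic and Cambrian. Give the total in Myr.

534.4 million years

Duration is start − end for each: (1200 − 1000) + (443.8 − 419.2) + (1600 − 1400) + (201.4 − 145) + (538.8 − 485.4).
That is 200 + 24.6 + 200 + 56.4 + 53.4, which totals 534.4 million years.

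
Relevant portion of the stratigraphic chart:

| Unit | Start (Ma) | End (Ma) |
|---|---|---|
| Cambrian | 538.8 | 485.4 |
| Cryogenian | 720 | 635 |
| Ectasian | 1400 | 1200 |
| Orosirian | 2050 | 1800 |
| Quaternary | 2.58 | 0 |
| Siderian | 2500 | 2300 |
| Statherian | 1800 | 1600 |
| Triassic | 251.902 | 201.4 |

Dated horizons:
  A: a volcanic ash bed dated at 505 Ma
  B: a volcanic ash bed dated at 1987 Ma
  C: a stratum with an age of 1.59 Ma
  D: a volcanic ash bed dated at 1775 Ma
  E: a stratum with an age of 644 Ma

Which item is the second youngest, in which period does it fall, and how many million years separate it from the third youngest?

A, in the Cambrian; 139 million years to E

Smaller Ma means younger, so youngest first: C 1.59 < A 505 < E 644 < D 1775 < B 1987.
Counting 2 along gives A (505 Ma); the excerpt puts that inside the Cambrian, 538.8–485.4 Ma.
Next in line is E (644 Ma), and 644 − 505 = 139 Myr.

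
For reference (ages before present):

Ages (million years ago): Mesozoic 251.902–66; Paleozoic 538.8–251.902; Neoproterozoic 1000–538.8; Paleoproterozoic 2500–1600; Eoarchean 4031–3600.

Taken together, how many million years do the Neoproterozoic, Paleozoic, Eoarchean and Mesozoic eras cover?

1365 million years

Each duration: Neoproterozoic = 461.2; Paleozoic = 286.898; Eoarchean = 431; Mesozoic = 185.902.
Sum: 461.2 + 286.898 + 431 + 185.902 = 1365 Myr.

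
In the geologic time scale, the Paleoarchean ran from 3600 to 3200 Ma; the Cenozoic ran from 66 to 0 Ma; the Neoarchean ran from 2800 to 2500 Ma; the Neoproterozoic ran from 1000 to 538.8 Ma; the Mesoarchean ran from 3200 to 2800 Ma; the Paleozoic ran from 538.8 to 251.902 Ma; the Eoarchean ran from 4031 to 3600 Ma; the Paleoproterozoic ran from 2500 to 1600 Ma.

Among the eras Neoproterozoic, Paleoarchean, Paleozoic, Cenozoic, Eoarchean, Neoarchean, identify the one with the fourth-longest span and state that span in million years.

Durations: Neoproterozoic 461.2; Paleoarchean 400; Paleozoic 286.898; Cenozoic 66; Eoarchean 431; Neoarchean 300 Myr.
Sorted longest-first: Neoproterozoic (461.2), Eoarchean (431), Paleoarchean (400), Neoarchean (300), Paleozoic (286.898), Cenozoic (66).
The fourth longest is Neoarchean at 300 Myr.

Neoarchean, 300 million years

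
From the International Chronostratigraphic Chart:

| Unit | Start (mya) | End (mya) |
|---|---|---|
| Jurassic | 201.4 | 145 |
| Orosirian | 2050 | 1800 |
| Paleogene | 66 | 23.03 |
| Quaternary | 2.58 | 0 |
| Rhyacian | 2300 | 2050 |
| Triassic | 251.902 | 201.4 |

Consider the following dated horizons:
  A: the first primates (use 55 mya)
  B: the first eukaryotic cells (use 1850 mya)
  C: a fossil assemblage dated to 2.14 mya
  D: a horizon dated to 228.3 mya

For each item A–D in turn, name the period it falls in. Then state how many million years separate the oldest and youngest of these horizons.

Match each age against the start–end ranges in the excerpt: A = 55 Ma → Paleogene (66–23.03); B = 1850 Ma → Orosirian (2050–1800); C = 2.14 Ma → Quaternary (2.58–0); D = 228.3 Ma → Triassic (251.902–201.4).
The largest age is 1850 Ma and the smallest is 2.14 Ma; their difference is 1847.86 Myr.

A — Paleogene; B — Orosirian; C — Quaternary; D — Triassic; span 1847.86 million years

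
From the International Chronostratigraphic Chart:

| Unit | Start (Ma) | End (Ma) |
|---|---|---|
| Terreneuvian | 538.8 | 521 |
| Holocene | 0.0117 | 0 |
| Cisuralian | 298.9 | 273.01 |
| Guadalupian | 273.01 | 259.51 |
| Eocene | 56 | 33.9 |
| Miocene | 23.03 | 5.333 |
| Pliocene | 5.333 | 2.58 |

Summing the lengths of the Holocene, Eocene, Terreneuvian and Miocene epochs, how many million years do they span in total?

57.6087 million years

Duration is start − end for each: (0.0117 − 0) + (56 − 33.9) + (538.8 − 521) + (23.03 − 5.333).
That is 0.0117 + 22.1 + 17.8 + 17.697, which totals 57.6087 million years.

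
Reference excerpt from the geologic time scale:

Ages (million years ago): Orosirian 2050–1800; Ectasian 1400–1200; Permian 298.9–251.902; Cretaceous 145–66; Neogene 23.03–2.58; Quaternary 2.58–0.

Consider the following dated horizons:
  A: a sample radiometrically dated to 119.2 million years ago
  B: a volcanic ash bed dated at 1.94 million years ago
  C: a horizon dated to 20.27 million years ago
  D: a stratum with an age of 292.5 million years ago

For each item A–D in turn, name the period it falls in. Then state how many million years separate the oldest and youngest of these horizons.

Match each age against the start–end ranges in the excerpt: A = 119.2 Ma → Cretaceous (145–66); B = 1.94 Ma → Quaternary (2.58–0); C = 20.27 Ma → Neogene (23.03–2.58); D = 292.5 Ma → Permian (298.9–251.902).
The largest age is 292.5 Ma and the smallest is 1.94 Ma; their difference is 290.56 Myr.

A — Cretaceous; B — Quaternary; C — Neogene; D — Permian; span 290.56 million years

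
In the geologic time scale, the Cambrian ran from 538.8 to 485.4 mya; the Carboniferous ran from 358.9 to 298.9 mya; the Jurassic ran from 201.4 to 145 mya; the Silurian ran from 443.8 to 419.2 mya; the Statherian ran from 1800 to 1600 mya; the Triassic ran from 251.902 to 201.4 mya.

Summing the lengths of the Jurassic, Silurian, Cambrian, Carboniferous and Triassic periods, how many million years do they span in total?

Duration is start − end for each: (201.4 − 145) + (443.8 − 419.2) + (538.8 − 485.4) + (358.9 − 298.9) + (251.902 − 201.4).
That is 56.4 + 24.6 + 53.4 + 60 + 50.502, which totals 244.902 million years.

244.902 million years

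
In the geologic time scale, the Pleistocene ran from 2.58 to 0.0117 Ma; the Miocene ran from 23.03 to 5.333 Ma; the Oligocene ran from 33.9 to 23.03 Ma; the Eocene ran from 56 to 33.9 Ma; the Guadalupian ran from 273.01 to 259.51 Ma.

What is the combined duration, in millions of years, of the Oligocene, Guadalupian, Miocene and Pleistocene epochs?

44.6353 million years

Duration is start − end for each: (33.9 − 23.03) + (273.01 − 259.51) + (23.03 − 5.333) + (2.58 − 0.0117).
That is 10.87 + 13.5 + 17.697 + 2.5683, which totals 44.6353 million years.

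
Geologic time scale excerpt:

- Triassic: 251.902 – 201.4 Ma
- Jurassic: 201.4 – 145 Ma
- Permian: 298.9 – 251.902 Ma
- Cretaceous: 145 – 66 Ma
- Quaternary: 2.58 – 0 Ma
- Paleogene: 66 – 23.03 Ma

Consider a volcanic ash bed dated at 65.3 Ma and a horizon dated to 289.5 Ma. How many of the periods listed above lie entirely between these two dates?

3

289.5 Ma sits inside the Permian (298.9–251.902) and 65.3 Ma inside the Paleogene (66–23.03); neither of those is wholly between the two dates.
The listed periods lying completely between them are Triassic, Jurassic, Cretaceous — 3 in all.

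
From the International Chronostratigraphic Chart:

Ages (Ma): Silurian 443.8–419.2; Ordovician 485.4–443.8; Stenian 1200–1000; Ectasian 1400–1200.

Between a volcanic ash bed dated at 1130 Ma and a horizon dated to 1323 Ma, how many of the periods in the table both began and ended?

The older date is 1323 Ma and the younger is 1130 Ma.
No period both begins after 1323 Ma and ends before 1130 Ma, so the count is 0.

0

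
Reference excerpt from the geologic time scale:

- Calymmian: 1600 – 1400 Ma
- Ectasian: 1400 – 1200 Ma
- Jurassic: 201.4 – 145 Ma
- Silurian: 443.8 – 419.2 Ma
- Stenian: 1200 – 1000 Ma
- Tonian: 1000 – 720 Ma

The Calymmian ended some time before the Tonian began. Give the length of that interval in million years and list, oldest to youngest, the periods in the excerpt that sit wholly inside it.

400 million years; Ectasian, Stenian

End of Calymmian = 1400 Ma; start of Tonian = 1000 Ma.
Gap = 1400 − 1000 = 400 Myr.
Periods wholly inside 1400–1000 Ma: Ectasian (1400–1200), Stenian (1200–1000).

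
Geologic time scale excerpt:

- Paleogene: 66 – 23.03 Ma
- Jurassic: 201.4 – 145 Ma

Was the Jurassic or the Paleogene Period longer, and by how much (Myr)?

Jurassic, by 13.43 million years

Jurassic: 201.4 − 145 = 56.4 Myr.
Paleogene: 66 − 23.03 = 42.97 Myr.
Difference: 56.4 − 42.97 = 13.43 Myr, so the Jurassic was longer.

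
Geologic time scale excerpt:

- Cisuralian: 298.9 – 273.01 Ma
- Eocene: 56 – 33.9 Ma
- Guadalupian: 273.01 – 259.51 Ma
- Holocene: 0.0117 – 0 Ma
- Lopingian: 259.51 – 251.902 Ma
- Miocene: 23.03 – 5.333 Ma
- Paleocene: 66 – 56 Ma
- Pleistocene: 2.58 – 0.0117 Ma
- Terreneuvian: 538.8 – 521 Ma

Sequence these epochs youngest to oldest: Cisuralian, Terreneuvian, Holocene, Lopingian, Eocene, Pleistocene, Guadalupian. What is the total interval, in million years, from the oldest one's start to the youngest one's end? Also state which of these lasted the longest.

Holocene → Pleistocene → Eocene → Lopingian → Guadalupian → Cisuralian → Terreneuvian; total span 538.8 Myr; longest is Cisuralian

From the excerpt: Cisuralian 298.9–273.01; Terreneuvian 538.8–521; Holocene 0.0117–0; Lopingian 259.51–251.902; Eocene 56–33.9; Pleistocene 2.58–0.0117; Guadalupian 273.01–259.51 (Ma).
Larger Ma is earlier, so the oldest is Terreneuvian and the youngest is Holocene; youngest to oldest: Holocene, Pleistocene, Eocene, Lopingian, Guadalupian, Cisuralian, Terreneuvian.
Oldest start 538.8 minus youngest end 0 gives 538.8 Myr overall.
Individual lengths (start − end): Lopingian 7.608; Pleistocene 2.5683; Terreneuvian 17.8; Holocene 0.0117; Guadalupian 13.5; Eocene 22.1; Cisuralian 25.89. The largest is Cisuralian at 25.89 Myr.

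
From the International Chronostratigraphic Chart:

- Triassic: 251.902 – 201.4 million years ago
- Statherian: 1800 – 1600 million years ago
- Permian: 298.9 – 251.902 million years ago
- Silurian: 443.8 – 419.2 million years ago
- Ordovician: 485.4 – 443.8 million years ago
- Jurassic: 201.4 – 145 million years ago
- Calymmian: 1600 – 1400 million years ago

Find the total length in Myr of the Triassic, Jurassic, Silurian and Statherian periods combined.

Each duration: Triassic = 50.502; Jurassic = 56.4; Silurian = 24.6; Statherian = 200.
Sum: 50.502 + 56.4 + 24.6 + 200 = 331.502 Myr.

331.502 million years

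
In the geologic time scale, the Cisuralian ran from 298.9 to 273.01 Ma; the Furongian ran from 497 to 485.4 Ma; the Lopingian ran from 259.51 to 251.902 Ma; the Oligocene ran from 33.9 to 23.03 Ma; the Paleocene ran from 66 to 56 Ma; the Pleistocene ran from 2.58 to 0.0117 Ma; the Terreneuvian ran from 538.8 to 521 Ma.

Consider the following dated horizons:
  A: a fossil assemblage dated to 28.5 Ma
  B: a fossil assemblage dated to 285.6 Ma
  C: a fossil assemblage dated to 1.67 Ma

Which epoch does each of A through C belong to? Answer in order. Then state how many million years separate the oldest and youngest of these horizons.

A — Oligocene; B — Cisuralian; C — Pleistocene; span 283.93 million years

Match each age against the start–end ranges in the excerpt: A = 28.5 Ma → Oligocene (33.9–23.03); B = 285.6 Ma → Cisuralian (298.9–273.01); C = 1.67 Ma → Pleistocene (2.58–0.0117).
The largest age is 285.6 Ma and the smallest is 1.67 Ma; their difference is 283.93 Myr.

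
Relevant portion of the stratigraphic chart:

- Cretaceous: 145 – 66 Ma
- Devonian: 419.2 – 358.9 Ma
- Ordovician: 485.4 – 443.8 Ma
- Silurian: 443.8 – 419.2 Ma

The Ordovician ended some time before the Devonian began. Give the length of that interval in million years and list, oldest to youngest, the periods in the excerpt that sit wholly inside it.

24.6 million years; Silurian

End of Ordovician = 443.8 Ma; start of Devonian = 419.2 Ma.
Gap = 443.8 − 419.2 = 24.6 Myr.
Periods wholly inside 443.8–419.2 Ma: Silurian (443.8–419.2).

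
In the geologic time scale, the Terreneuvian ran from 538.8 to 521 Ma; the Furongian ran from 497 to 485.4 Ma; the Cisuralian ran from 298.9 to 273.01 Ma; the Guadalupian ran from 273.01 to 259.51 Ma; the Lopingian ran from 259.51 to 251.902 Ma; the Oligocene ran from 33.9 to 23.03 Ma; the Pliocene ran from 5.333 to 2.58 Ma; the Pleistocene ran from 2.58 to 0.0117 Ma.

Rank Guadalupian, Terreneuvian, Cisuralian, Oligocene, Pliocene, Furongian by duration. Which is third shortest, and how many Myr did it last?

Furongian, 11.6 million years

Start − end for each: Guadalupian 273.01 − 259.51 = 13.5; Terreneuvian 538.8 − 521 = 17.8; Cisuralian 298.9 − 273.01 = 25.89; Oligocene 33.9 − 23.03 = 10.87; Pliocene 5.333 − 2.58 = 2.753; Furongian 497 − 485.4 = 11.6.
Ranking these from shortest: Pliocene < Oligocene < Furongian < Guadalupian < Terreneuvian < Cisuralian.
Position 3 in that ranking is Furongian, which lasted 11.6 Myr.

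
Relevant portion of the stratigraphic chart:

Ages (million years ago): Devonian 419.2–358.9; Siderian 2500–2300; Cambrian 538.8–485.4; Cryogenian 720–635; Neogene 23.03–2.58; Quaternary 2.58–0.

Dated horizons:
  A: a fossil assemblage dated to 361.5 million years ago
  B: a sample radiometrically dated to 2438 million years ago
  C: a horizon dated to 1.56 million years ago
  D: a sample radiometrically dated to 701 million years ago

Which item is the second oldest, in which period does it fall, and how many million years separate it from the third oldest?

D, in the Cryogenian; 339.5 million years to A

Sorted oldest-first by Ma: B (2438), D (701), A (361.5), C (1.56).
The second oldest is D at 701 Ma, which lies in 720–635 Ma: the Cryogenian.
The third oldest is A at 361.5 Ma; separation = |701 − 361.5| = 339.5 Myr.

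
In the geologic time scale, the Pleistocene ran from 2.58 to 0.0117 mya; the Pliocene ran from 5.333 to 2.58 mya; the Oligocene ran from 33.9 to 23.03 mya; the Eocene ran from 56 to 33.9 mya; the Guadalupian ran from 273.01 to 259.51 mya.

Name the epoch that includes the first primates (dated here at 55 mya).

Eocene

55 Ma lies between 56 and 33.9 Ma, so it falls in the Eocene.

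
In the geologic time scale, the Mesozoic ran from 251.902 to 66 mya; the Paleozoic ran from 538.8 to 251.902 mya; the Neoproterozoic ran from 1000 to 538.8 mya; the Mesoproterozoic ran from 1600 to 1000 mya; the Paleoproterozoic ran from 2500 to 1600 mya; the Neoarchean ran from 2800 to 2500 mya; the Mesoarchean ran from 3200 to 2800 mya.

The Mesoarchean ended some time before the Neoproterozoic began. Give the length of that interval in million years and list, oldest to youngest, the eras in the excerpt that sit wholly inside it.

The Mesoarchean closes at 2800 Ma and the Neoproterozoic opens at 1000 Ma, so the interval is 2800 − 1000 = 1800 Myr.
An era fits inside if it starts at or after 2800 Ma and ends at or before 1000 Ma; oldest first that gives Neoarchean, Paleoproterozoic, Mesoproterozoic.

1800 million years; Neoarchean, Paleoproterozoic, Mesoproterozoic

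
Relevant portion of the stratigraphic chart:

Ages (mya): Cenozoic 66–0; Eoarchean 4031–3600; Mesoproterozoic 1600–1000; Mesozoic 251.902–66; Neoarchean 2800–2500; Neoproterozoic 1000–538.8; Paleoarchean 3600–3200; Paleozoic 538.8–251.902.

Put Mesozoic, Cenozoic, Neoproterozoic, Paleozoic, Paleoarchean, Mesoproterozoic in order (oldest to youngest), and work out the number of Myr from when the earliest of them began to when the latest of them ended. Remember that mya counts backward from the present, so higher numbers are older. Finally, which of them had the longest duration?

Paleoarchean, Mesoproterozoic, Neoproterozoic, Paleozoic, Mesozoic, Cenozoic; total span 3600 Myr; longest is Mesoproterozoic

Start ages (Ma): Paleoarchean 3600, Mesoproterozoic 1600, Neoproterozoic 1000, Paleozoic 538.8, Mesozoic 251.902, Cenozoic 66.
Ordered oldest to youngest: Paleoarchean, Mesoproterozoic, Neoproterozoic, Paleozoic, Mesozoic, Cenozoic.
Span = 3600 − 0 = 3600 Myr.
Durations: Paleozoic 286.898, Mesoproterozoic 600, Mesozoic 185.902, Neoproterozoic 461.2, Cenozoic 66, Paleoarchean 400 → longest is Mesoproterozoic (600 Myr).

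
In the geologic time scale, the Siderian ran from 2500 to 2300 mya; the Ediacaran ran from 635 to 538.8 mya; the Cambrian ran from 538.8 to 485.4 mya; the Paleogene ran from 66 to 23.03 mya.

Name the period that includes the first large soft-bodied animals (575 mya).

Ediacaran

575 Ma lies between 635 and 538.8 Ma, so it falls in the Ediacaran.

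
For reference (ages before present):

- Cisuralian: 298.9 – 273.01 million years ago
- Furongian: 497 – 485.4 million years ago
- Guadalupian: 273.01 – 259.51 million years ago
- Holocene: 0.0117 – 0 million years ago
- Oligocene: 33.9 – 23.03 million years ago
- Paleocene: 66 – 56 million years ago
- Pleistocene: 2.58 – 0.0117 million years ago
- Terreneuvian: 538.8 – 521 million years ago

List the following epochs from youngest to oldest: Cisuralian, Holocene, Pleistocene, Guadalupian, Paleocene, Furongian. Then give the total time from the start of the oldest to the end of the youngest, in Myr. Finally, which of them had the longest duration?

Holocene → Pleistocene → Paleocene → Guadalupian → Cisuralian → Furongian; total span 497 Myr; longest is Cisuralian

From the excerpt: Cisuralian 298.9–273.01; Holocene 0.0117–0; Pleistocene 2.58–0.0117; Guadalupian 273.01–259.51; Paleocene 66–56; Furongian 497–485.4 (Ma).
Larger Ma is earlier, so the oldest is Furongian and the youngest is Holocene; youngest to oldest: Holocene, Pleistocene, Paleocene, Guadalupian, Cisuralian, Furongian.
Oldest start 497 minus youngest end 0 gives 497 Myr overall.
Individual lengths (start − end): Cisuralian 25.89; Paleocene 10; Guadalupian 13.5; Furongian 11.6; Pleistocene 2.5683; Holocene 0.0117. The largest is Cisuralian at 25.89 Myr.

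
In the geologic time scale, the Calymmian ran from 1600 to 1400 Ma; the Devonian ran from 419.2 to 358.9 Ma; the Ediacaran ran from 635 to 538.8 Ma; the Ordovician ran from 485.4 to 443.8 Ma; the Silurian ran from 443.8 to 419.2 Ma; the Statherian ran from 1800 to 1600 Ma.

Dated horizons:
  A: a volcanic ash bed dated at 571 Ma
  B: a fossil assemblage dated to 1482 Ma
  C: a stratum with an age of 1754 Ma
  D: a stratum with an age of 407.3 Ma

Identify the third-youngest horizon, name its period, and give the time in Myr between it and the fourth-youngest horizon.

Sorted youngest-first by Ma: D (407.3), A (571), B (1482), C (1754).
The third youngest is B at 1482 Ma, which lies in 1600–1400 Ma: the Calymmian.
The fourth youngest is C at 1754 Ma; separation = |1482 − 1754| = 272 Myr.

B, in the Calymmian; 272 million years to C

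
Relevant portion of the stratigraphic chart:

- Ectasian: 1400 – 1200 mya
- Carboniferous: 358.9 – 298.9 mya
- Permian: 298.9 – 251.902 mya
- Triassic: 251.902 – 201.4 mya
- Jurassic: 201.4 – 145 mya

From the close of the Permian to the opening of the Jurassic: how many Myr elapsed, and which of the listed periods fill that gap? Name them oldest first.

The Permian closes at 251.902 Ma and the Jurassic opens at 201.4 Ma, so the interval is 251.902 − 201.4 = 50.502 Myr.
A period fits inside if it starts at or after 251.902 Ma and ends at or before 201.4 Ma; oldest first that gives Triassic.

50.502 million years; Triassic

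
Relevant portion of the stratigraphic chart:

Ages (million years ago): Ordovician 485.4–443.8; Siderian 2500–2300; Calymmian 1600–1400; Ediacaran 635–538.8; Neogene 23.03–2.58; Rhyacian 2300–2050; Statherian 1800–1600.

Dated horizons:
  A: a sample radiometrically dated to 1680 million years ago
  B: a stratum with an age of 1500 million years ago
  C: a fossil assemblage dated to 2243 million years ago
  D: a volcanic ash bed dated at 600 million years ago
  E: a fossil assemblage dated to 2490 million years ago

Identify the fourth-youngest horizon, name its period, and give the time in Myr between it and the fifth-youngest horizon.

C, in the Rhyacian; 247 million years to E

Sorted youngest-first by Ma: D (600), B (1500), A (1680), C (2243), E (2490).
The fourth youngest is C at 2243 Ma, which lies in 2300–2050 Ma: the Rhyacian.
The fifth youngest is E at 2490 Ma; separation = |2243 − 2490| = 247 Myr.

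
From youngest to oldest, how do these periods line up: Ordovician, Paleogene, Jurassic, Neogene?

Neogene, Paleogene, Jurassic, Ordovician

Group by era (each group listed oldest first) — Paleozoic: Ordovician; Mesozoic: Jurassic; Cenozoic: Paleogene, Neogene. The eras run Paleozoic → Mesozoic → Cenozoic. Concatenating the groups in that era order and then reversing gives youngest to oldest.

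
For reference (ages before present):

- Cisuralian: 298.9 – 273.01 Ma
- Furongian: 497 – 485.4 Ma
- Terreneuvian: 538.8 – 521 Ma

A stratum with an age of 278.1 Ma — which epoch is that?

278.1 Ma lies between 298.9 and 273.01 Ma, so it falls in the Cisuralian.

Cisuralian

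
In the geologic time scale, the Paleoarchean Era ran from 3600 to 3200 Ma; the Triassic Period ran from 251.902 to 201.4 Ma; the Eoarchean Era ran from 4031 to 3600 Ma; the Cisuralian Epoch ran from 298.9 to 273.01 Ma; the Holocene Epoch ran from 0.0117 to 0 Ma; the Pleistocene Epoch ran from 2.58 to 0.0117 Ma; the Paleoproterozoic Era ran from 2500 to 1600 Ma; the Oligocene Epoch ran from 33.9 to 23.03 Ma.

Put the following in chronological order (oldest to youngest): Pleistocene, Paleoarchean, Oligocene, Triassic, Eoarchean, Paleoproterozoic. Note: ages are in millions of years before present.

Eoarchean, Paleoarchean, Paleoproterozoic, Triassic, Oligocene, Pleistocene

Sorting by start age (descending Ma, since larger Ma = older): Eoarchean began 4031, Paleoarchean began 3600, Paleoproterozoic began 2500, Triassic began 251.902, Oligocene began 33.9, Pleistocene began 2.58.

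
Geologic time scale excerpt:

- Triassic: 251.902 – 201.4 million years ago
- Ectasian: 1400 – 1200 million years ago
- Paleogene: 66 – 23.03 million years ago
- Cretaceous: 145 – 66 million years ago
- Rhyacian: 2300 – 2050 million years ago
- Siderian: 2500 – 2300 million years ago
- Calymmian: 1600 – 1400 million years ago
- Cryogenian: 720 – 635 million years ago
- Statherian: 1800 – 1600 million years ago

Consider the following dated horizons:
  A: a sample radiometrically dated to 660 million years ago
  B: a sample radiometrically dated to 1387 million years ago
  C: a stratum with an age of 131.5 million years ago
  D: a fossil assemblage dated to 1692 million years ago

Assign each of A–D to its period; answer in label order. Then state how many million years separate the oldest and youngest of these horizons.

A: 660 Ma lies in 720–635 Ma, so Cryogenian.
B: 1387 Ma lies in 1400–1200 Ma, so Ectasian.
C: 131.5 Ma lies in 145–66 Ma, so Cretaceous.
D: 1692 Ma lies in 1800–1600 Ma, so Statherian.
Oldest = 1692 Ma, youngest = 131.5 Ma → span 1560.5 Myr.

A — Cryogenian; B — Ectasian; C — Cretaceous; D — Statherian; span 1560.5 million years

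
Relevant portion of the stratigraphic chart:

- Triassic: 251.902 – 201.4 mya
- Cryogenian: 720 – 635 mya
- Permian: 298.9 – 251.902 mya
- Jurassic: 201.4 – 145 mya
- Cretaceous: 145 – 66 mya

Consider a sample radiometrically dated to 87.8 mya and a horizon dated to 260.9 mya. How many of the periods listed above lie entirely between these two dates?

260.9 Ma sits inside the Permian (298.9–251.902) and 87.8 Ma inside the Cretaceous (145–66); neither of those is wholly between the two dates.
The listed periods lying completely between them are Triassic, Jurassic — 2 in all.

2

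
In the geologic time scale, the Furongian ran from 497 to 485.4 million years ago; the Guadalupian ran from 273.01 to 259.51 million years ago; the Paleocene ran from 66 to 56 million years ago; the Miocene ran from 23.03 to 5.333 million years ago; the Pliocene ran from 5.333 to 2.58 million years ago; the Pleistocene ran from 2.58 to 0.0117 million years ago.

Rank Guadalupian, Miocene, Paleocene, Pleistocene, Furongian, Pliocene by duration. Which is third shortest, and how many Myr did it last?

Start − end for each: Guadalupian 273.01 − 259.51 = 13.5; Miocene 23.03 − 5.333 = 17.697; Paleocene 66 − 56 = 10; Pleistocene 2.58 − 0.0117 = 2.5683; Furongian 497 − 485.4 = 11.6; Pliocene 5.333 − 2.58 = 2.753.
Ranking these from shortest: Pleistocene < Pliocene < Paleocene < Furongian < Guadalupian < Miocene.
Position 3 in that ranking is Paleocene, which lasted 10 Myr.

Paleocene, 10 million years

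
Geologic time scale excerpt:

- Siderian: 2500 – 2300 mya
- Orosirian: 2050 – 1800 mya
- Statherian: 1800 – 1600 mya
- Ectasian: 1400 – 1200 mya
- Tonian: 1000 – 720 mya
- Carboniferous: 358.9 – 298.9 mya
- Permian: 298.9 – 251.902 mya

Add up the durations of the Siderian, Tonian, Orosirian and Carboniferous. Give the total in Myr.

Duration is start − end for each: (2500 − 2300) + (1000 − 720) + (2050 − 1800) + (358.9 − 298.9).
That is 200 + 280 + 250 + 60, which totals 790 million years.

790 million years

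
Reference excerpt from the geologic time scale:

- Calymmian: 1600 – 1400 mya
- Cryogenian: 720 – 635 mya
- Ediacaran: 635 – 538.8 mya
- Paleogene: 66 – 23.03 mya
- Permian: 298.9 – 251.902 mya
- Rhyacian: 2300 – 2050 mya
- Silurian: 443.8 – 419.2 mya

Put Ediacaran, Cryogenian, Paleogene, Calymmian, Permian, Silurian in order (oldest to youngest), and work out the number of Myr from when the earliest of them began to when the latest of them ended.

Calymmian → Cryogenian → Ediacaran → Silurian → Permian → Paleogene; total span 1576.97 Myr

From the excerpt: Ediacaran 635–538.8; Cryogenian 720–635; Paleogene 66–23.03; Calymmian 1600–1400; Permian 298.9–251.902; Silurian 443.8–419.2 (Ma).
Larger Ma is earlier, so the oldest is Calymmian and the youngest is Paleogene; oldest to youngest: Calymmian, Cryogenian, Ediacaran, Silurian, Permian, Paleogene.
Oldest start 1600 minus youngest end 23.03 gives 1576.97 Myr overall.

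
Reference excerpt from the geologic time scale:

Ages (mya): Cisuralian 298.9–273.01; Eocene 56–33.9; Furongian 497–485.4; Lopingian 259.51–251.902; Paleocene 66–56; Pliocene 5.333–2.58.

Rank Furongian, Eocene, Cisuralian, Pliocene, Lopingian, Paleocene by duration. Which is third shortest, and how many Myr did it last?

Durations: Furongian 11.6; Eocene 22.1; Cisuralian 25.89; Pliocene 2.753; Lopingian 7.608; Paleocene 10 Myr.
Sorted shortest-first: Pliocene (2.753), Lopingian (7.608), Paleocene (10), Furongian (11.6), Eocene (22.1), Cisuralian (25.89).
The third shortest is Paleocene at 10 Myr.

Paleocene, 10 million years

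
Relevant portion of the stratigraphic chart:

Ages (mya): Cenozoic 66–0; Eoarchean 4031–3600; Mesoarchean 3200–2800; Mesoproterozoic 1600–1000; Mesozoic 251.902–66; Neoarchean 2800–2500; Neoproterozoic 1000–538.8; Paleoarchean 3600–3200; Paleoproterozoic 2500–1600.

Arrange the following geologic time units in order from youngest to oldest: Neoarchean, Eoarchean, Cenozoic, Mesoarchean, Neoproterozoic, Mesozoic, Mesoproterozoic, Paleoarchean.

The oldest of these is Eoarchean (starts 4031 Ma) and the youngest is Cenozoic (ends 0 Ma).
In between, by decreasing start age: Paleoarchean (3600), Mesoarchean (3200), Neoarchean (2800), Mesoproterozoic (1600), Neoproterozoic (1000), Mesozoic (251.902).
Listing youngest first means reversing that sequence.

Cenozoic, Mesozoic, Neoproterozoic, Mesoproterozoic, Neoarchean, Mesoarchean, Paleoarchean, Eoarchean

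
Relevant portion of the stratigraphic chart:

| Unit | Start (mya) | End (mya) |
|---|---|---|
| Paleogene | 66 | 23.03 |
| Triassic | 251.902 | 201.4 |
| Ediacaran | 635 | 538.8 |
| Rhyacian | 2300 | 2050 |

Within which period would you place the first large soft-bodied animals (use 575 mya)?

Ediacaran

575 Ma lies between 635 and 538.8 Ma, so it falls in the Ediacaran.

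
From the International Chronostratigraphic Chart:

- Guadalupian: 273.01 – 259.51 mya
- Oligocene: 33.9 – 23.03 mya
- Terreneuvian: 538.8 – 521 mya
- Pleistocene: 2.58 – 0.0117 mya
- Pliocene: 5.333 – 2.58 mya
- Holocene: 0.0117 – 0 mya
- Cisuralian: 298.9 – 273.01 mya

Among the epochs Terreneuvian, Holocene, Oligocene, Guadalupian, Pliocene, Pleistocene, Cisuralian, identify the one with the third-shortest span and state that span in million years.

Pliocene, 2.753 million years

Durations: Terreneuvian 17.8; Holocene 0.0117; Oligocene 10.87; Guadalupian 13.5; Pliocene 2.753; Pleistocene 2.5683; Cisuralian 25.89 Myr.
Sorted shortest-first: Holocene (0.0117), Pleistocene (2.5683), Pliocene (2.753), Oligocene (10.87), Guadalupian (13.5), Terreneuvian (17.8), Cisuralian (25.89).
The third shortest is Pliocene at 2.753 Myr.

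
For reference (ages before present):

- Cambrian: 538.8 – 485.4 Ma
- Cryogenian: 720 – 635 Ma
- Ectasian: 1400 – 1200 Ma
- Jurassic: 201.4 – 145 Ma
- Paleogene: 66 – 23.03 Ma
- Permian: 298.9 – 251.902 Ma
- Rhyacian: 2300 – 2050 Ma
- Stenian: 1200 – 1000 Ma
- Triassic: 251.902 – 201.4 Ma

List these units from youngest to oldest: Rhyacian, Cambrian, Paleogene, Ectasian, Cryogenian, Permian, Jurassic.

Sorting by start age (ascending Ma, since larger Ma = older): Paleogene began 66, Jurassic began 201.4, Permian began 298.9, Cambrian began 538.8, Cryogenian began 720, Ectasian began 1400, Rhyacian began 2300.

Paleogene, Jurassic, Permian, Cambrian, Cryogenian, Ectasian, Rhyacian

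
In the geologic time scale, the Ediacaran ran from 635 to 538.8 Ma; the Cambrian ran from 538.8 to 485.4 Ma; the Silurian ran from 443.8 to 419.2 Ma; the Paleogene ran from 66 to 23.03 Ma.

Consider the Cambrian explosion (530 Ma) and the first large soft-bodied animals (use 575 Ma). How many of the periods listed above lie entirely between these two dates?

Checking each listed span, none has both start < 575 Ma and end > 530 Ma — every period straddles one of the two dates or lies outside them — so the count is 0.

0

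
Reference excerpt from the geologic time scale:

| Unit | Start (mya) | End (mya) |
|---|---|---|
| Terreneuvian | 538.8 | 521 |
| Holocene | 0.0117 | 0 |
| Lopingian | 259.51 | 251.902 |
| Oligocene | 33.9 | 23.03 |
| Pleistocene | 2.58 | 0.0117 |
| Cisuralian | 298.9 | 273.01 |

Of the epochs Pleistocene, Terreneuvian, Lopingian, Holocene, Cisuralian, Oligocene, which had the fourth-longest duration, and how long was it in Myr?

Durations: Pleistocene 2.5683; Terreneuvian 17.8; Lopingian 7.608; Holocene 0.0117; Cisuralian 25.89; Oligocene 10.87 Myr.
Sorted longest-first: Cisuralian (25.89), Terreneuvian (17.8), Oligocene (10.87), Lopingian (7.608), Pleistocene (2.5683), Holocene (0.0117).
The fourth longest is Lopingian at 7.608 Myr.

Lopingian, 7.608 million years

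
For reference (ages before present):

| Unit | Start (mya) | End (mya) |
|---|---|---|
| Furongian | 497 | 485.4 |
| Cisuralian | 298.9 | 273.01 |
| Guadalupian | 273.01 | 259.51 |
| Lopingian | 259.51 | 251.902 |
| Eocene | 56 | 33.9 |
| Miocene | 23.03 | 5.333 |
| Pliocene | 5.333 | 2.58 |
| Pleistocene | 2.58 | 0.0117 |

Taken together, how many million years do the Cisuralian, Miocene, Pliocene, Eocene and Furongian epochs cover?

Each duration: Cisuralian = 25.89; Miocene = 17.697; Pliocene = 2.753; Eocene = 22.1; Furongian = 11.6.
Sum: 25.89 + 17.697 + 2.753 + 22.1 + 11.6 = 80.04 Myr.

80.04 million years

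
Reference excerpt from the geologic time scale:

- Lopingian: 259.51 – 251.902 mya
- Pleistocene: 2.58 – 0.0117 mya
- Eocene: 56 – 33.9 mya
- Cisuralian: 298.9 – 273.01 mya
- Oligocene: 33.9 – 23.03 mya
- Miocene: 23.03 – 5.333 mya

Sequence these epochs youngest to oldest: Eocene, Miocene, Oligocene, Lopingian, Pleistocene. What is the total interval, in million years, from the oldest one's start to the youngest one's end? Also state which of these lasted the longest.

Pleistocene, Miocene, Oligocene, Eocene, Lopingian; total span 259.4983 Myr; longest is Eocene

Start ages (Ma): Lopingian 259.51, Eocene 56, Oligocene 33.9, Miocene 23.03, Pleistocene 2.58.
Ordered youngest to oldest: Pleistocene, Miocene, Oligocene, Eocene, Lopingian.
Span = 259.51 − 0.0117 = 259.4983 Myr.
Durations: Miocene 17.697, Oligocene 10.87, Eocene 22.1, Pleistocene 2.5683, Lopingian 7.608 → longest is Eocene (22.1 Myr).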